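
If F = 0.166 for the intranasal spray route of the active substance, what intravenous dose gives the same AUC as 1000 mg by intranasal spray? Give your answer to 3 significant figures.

D_iv = 166 mg

Systemic exposure from an extravascular dose = F × D_ev, so the equivalent IV dose is F × D_ev.
D_iv = F × D_ev = 0.166 × 1000 = 166 mg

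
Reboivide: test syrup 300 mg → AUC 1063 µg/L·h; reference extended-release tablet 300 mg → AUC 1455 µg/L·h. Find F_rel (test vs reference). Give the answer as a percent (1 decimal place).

F_rel = 73.1%

F_rel = (AUC_test/D_test) / (AUC_ref/D_ref)
      = (1063/300) / (1455/300)
      = 3.54333 / 4.85 = 0.7306 = 73.06%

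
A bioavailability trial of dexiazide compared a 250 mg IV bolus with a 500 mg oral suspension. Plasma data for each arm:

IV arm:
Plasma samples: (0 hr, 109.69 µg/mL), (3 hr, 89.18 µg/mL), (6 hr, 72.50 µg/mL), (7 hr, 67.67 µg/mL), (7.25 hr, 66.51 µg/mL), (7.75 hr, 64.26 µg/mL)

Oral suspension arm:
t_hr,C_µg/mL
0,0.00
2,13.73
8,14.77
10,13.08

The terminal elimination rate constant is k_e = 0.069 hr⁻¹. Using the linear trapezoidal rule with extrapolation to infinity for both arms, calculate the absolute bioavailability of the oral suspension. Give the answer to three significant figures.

F = 0.0995

Trapezoidal AUC_0→7.75 (IV):
  [0→3]: (109.69+89.18)/2 × 3 = 298.305
  [3→6]: (89.18+72.50)/2 × 3 = 242.52
  [6→7]: (72.50+67.67)/2 × 1 = 70.085
  [7→7.25]: (67.67+66.51)/2 × 0.25 = 16.7725
  [7.25→7.75]: (66.51+64.26)/2 × 0.5 = 32.6925
  Sum = 660.375 µg/mL·hr
IV tail: 64.26/0.069 = 931.304; AUC_iv,0→∞ = 660.375 + 931.304 = 1591.679 µg/mL·hr
Trapezoidal AUC_0→10 (oral suspension):
  [0→2]: (0.00+13.73)/2 × 2 = 13.73
  [2→8]: (13.73+14.77)/2 × 6 = 85.5
  [8→10]: (14.77+13.08)/2 × 2 = 27.85
  Sum = 127.08 µg/mL·hr
oral suspension tail: 13.08/0.069 = 189.565; AUC_ev,0→∞ = 127.08 + 189.565 = 316.645 µg/mL·hr
F = (AUC_ev/D_ev)/(AUC_iv/D_iv) = (316.645/500)/(1591.679/250) = 0.63329/6.366716 = 0.0995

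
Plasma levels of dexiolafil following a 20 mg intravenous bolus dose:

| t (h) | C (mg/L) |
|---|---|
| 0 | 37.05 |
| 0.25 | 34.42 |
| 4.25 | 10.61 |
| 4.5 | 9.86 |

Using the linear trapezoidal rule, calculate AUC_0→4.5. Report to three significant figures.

Trapezoidal AUC_0→4.5:
  [0→0.25]: (37.05+34.42)/2 × 0.25 = 8.93375
  [0.25→4.25]: (34.42+10.61)/2 × 4 = 90.06
  [4.25→4.5]: (10.61+9.86)/2 × 0.25 = 2.55875
  Sum = 101.5525 mg/L·h

AUC = 102 mg/L·h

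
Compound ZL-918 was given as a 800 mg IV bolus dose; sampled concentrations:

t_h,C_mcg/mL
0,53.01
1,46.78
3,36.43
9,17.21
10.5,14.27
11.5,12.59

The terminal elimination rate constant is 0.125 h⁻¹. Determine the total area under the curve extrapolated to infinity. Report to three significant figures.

Trapezoidal AUC_0→11.5:
  [0→1]: (53.01+46.78)/2 × 1 = 49.895
  [1→3]: (46.78+36.43)/2 × 2 = 83.21
  [3→9]: (36.43+17.21)/2 × 6 = 160.92
  [9→10.5]: (17.21+14.27)/2 × 1.5 = 23.61
  [10.5→11.5]: (14.27+12.59)/2 × 1 = 13.43
  Sum = 331.065 mcg/mL·h
Extrapolated tail: C_last / k_e = 12.59 / 0.125 = 100.720
AUC_0→∞ = 331.065 + 100.720 = 431.785 mcg/mL·h

AUC = 432 mcg/mL·h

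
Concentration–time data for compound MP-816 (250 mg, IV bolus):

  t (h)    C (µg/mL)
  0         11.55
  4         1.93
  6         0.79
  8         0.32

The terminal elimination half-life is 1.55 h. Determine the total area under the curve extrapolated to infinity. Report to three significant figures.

Trapezoidal AUC_0→8:
  [0→4]: (11.55+1.93)/2 × 4 = 26.96
  [4→6]: (1.93+0.79)/2 × 2 = 2.72
  [6→8]: (0.79+0.32)/2 × 2 = 1.11
  Sum = 30.79 µg/mL·h
k_e = ln2 / t½ = 0.693147 / 1.55 = 0.4472 h^-1
Extrapolated tail: C_last / k_e = 0.32 / 0.4472 = 0.716
AUC_0→∞ = 30.79 + 0.716 = 31.506 µg/mL·h

AUC = 31.5 µg/mL·h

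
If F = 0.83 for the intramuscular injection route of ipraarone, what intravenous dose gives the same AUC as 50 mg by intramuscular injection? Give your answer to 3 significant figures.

D_iv = 41.5 mg

Systemic exposure from an extravascular dose = F × D_ev, so the equivalent IV dose is F × D_ev.
D_iv = F × D_ev = 0.83 × 50 = 41.5 mg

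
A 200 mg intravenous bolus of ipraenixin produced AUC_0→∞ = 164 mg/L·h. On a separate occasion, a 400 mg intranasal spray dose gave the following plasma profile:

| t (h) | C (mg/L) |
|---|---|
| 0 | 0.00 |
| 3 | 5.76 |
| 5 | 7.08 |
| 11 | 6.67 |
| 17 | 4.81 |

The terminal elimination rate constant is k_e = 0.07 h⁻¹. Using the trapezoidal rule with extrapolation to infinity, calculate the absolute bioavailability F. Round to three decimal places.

Trapezoidal AUC_0→17 (intranasal spray):
  [0→3]: (0.00+5.76)/2 × 3 = 8.64
  [3→5]: (5.76+7.08)/2 × 2 = 12.84
  [5→11]: (7.08+6.67)/2 × 6 = 41.25
  [11→17]: (6.67+4.81)/2 × 6 = 34.44
  Sum = 97.17 mg/L·h
Tail: C_last/k_e = 4.81/0.07 = 68.714
AUC_0→∞ (intranasal spray) = 97.17 + 68.714 = 165.884 mg/L·h
F = (AUC_ev/D_ev)/(AUC_iv/D_iv) = (165.884/400)/(164/200) = 0.41471/0.82 = 0.5057

F = 0.506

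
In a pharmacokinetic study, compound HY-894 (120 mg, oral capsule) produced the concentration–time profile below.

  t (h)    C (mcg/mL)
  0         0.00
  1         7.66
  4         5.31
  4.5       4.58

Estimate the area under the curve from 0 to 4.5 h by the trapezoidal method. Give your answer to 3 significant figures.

AUC = 25.8 mcg/mL·h

Trapezoidal AUC_0→4.5:
  [0→1]: (0.00+7.66)/2 × 1 = 3.83
  [1→4]: (7.66+5.31)/2 × 3 = 19.455
  [4→4.5]: (5.31+4.58)/2 × 0.5 = 2.4725
  Sum = 25.7575 mcg/mL·h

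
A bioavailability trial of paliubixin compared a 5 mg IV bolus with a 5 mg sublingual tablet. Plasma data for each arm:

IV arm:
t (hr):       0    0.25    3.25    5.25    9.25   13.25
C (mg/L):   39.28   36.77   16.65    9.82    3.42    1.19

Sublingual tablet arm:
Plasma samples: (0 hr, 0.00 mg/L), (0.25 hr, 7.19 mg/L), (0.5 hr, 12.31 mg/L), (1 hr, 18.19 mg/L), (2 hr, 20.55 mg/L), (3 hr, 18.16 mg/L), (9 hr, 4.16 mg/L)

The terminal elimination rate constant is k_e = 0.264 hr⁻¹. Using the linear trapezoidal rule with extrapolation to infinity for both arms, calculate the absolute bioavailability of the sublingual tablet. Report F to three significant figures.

Trapezoidal AUC_0→13.25 (IV):
  [0→0.25]: (39.28+36.77)/2 × 0.25 = 9.50625
  [0.25→3.25]: (36.77+16.65)/2 × 3 = 80.13
  [3.25→5.25]: (16.65+9.82)/2 × 2 = 26.47
  [5.25→9.25]: (9.82+3.42)/2 × 4 = 26.48
  [9.25→13.25]: (3.42+1.19)/2 × 4 = 9.22
  Sum = 151.80625 mg/L·hr
IV tail: 1.19/0.264 = 4.508; AUC_iv,0→∞ = 151.80625 + 4.508 = 156.31425 mg/L·hr
Trapezoidal AUC_0→9 (sublingual tablet):
  [0→0.25]: (0.00+7.19)/2 × 0.25 = 0.89875
  [0.25→0.5]: (7.19+12.31)/2 × 0.25 = 2.4375
  [0.5→1]: (12.31+18.19)/2 × 0.5 = 7.625
  [1→2]: (18.19+20.55)/2 × 1 = 19.37
  [2→3]: (20.55+18.16)/2 × 1 = 19.355
  [3→9]: (18.16+4.16)/2 × 6 = 66.96
  Sum = 116.64625 mg/L·hr
sublingual tablet tail: 4.16/0.264 = 15.758; AUC_ev,0→∞ = 116.64625 + 15.758 = 132.40425 mg/L·hr
F = (AUC_ev/D_ev)/(AUC_iv/D_iv) = (132.40425/5)/(156.31425/5) = 26.48085/31.26285 = 0.8470

F = 0.847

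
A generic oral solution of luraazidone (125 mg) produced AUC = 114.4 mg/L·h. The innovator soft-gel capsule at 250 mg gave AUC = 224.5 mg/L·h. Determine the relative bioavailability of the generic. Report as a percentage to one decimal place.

F_rel = 101.9%

F_rel = (AUC_test/D_test) / (AUC_ref/D_ref)
      = (114.4/125) / (224.5/250)
      = 0.9152 / 0.898 = 1.0192 = 101.92%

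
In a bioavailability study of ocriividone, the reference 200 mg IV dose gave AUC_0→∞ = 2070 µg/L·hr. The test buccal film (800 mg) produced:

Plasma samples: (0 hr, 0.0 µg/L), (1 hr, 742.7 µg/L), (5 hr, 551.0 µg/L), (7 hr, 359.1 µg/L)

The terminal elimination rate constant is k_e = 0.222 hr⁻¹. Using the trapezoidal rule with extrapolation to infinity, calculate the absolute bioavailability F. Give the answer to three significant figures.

F = 0.663

Trapezoidal AUC_0→7 (buccal film):
  [0→1]: (0.0+742.7)/2 × 1 = 371.35
  [1→5]: (742.7+551.0)/2 × 4 = 2587.4
  [5→7]: (551.0+359.1)/2 × 2 = 910.1
  Sum = 3868.85 µg/L·hr
Tail: C_last/k_e = 359.1/0.222 = 1617.568
AUC_0→∞ (buccal film) = 3868.85 + 1617.568 = 5486.418 µg/L·hr
F = (AUC_ev/D_ev)/(AUC_iv/D_iv) = (5486.418/800)/(2070/200) = 6.8580225/10.35 = 0.6626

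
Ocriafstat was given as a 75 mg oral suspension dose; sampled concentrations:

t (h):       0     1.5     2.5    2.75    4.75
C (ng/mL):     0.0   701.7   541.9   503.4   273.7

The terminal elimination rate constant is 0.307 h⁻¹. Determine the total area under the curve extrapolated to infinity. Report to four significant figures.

AUC = 2947 ng/mL·h

Trapezoidal AUC_0→4.75:
  [0→1.5]: (0.0+701.7)/2 × 1.5 = 526.275
  [1.5→2.5]: (701.7+541.9)/2 × 1 = 621.8
  [2.5→2.75]: (541.9+503.4)/2 × 0.25 = 130.6625
  [2.75→4.75]: (503.4+273.7)/2 × 2 = 777.1
  Sum = 2055.8375 ng/mL·h
Extrapolated tail: C_last / k_e = 273.7 / 0.307 = 891.531
AUC_0→∞ = 2055.8375 + 891.531 = 2947.3685 ng/mL·h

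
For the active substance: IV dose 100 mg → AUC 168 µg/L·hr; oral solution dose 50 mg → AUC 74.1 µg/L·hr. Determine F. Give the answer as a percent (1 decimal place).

F = 88.2%

F = (AUC_ev / D_ev) / (AUC_iv / D_iv)
  = (74.1/50) / (168/100)
  = 1.482 / 1.68 = 0.8821
  = 88.21%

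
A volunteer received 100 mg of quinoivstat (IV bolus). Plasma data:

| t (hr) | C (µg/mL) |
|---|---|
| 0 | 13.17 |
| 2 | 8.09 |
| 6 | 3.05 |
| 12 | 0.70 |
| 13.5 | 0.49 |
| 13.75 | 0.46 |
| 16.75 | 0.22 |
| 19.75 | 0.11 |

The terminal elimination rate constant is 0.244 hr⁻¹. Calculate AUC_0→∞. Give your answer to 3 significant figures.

Trapezoidal AUC_0→19.75:
  [0→2]: (13.17+8.09)/2 × 2 = 21.26
  [2→6]: (8.09+3.05)/2 × 4 = 22.28
  [6→12]: (3.05+0.70)/2 × 6 = 11.25
  [12→13.5]: (0.70+0.49)/2 × 1.5 = 0.8925
  [13.5→13.75]: (0.49+0.46)/2 × 0.25 = 0.11875
  [13.75→16.75]: (0.46+0.22)/2 × 3 = 1.02
  [16.75→19.75]: (0.22+0.11)/2 × 3 = 0.495
  Sum = 57.31625 µg/mL·hr
Extrapolated tail: C_last / k_e = 0.11 / 0.244 = 0.451
AUC_0→∞ = 57.31625 + 0.451 = 57.76725 µg/mL·hr

AUC = 57.8 µg/mL·hr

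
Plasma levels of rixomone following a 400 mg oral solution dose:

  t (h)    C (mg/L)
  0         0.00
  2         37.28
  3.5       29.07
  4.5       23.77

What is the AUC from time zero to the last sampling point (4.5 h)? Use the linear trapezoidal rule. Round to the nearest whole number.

Trapezoidal AUC_0→4.5:
  [0→2]: (0.00+37.28)/2 × 2 = 37.28
  [2→3.5]: (37.28+29.07)/2 × 1.5 = 49.7625
  [3.5→4.5]: (29.07+23.77)/2 × 1 = 26.42
  Sum = 113.4625 mg/L·h

AUC = 113 mg/L·h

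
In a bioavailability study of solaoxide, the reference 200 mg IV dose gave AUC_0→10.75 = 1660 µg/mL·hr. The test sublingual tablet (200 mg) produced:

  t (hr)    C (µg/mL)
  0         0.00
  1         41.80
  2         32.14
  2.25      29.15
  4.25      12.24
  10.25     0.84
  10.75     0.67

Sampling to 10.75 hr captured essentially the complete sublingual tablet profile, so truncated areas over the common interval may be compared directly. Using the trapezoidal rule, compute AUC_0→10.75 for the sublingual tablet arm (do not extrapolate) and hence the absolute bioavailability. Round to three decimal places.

F = 0.088

Trapezoidal AUC_0→10.75 (sublingual tablet):
  [0→1]: (0.00+41.80)/2 × 1 = 20.9
  [1→2]: (41.80+32.14)/2 × 1 = 36.97
  [2→2.25]: (32.14+29.15)/2 × 0.25 = 7.66125
  [2.25→4.25]: (29.15+12.24)/2 × 2 = 41.39
  [4.25→10.25]: (12.24+0.84)/2 × 6 = 39.24
  [10.25→10.75]: (0.84+0.67)/2 × 0.5 = 0.3775
  Sum = 146.53875 µg/mL·hr
F = (AUC_ev/D_ev)/(AUC_iv/D_iv) = (146.53875/200)/(1660/200) = 0.73269375/8.3 = 0.0883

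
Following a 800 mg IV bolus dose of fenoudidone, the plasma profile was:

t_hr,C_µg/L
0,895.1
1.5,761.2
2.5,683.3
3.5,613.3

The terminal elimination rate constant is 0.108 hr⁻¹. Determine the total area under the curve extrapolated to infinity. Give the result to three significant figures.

Trapezoidal AUC_0→3.5:
  [0→1.5]: (895.1+761.2)/2 × 1.5 = 1242.225
  [1.5→2.5]: (761.2+683.3)/2 × 1 = 722.25
  [2.5→3.5]: (683.3+613.3)/2 × 1 = 648.3
  Sum = 2612.775 µg/L·hr
Extrapolated tail: C_last / k_e = 613.3 / 0.108 = 5678.704
AUC_0→∞ = 2612.775 + 5678.704 = 8291.479 µg/L·hr

AUC = 8290 µg/L·hr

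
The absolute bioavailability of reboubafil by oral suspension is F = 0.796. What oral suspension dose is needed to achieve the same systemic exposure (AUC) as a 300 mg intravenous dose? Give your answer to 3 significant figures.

D_oral = 377 mg

For equal systemic exposure: F × D_ev = D_iv
D_ev = D_iv / F = 300 / 0.796 = 376.884 mg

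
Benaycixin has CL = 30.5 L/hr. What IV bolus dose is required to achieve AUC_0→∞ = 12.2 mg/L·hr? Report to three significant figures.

Dose_iv = CL × AUC_0→∞
     = 30.5 × 12.2 = 372.1 mg

Dose = 372 mg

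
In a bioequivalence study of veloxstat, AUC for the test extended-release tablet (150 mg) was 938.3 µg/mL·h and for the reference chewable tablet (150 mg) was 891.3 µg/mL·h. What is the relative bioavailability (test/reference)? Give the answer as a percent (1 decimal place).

F_rel = 105.3%

F_rel = (AUC_test/D_test) / (AUC_ref/D_ref)
      = (938.3/150) / (891.3/150)
      = 6.25533 / 5.942 = 1.0527 = 105.27%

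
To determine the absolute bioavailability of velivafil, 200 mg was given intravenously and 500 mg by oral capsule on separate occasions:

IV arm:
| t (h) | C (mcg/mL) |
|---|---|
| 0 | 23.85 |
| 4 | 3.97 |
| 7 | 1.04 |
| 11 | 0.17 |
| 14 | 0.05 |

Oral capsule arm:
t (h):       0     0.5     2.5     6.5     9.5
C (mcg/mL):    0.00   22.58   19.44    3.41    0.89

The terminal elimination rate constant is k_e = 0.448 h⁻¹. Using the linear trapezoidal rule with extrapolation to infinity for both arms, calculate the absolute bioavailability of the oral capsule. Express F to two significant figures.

F = 0.62

Trapezoidal AUC_0→14 (IV):
  [0→4]: (23.85+3.97)/2 × 4 = 55.64
  [4→7]: (3.97+1.04)/2 × 3 = 7.515
  [7→11]: (1.04+0.17)/2 × 4 = 2.42
  [11→14]: (0.17+0.05)/2 × 3 = 0.33
  Sum = 65.905 mcg/mL·h
IV tail: 0.05/0.448 = 0.112; AUC_iv,0→∞ = 65.905 + 0.112 = 66.017 mcg/mL·h
Trapezoidal AUC_0→9.5 (oral capsule):
  [0→0.5]: (0.00+22.58)/2 × 0.5 = 5.645
  [0.5→2.5]: (22.58+19.44)/2 × 2 = 42.02
  [2.5→6.5]: (19.44+3.41)/2 × 4 = 45.7
  [6.5→9.5]: (3.41+0.89)/2 × 3 = 6.45
  Sum = 99.815 mcg/mL·h
oral capsule tail: 0.89/0.448 = 1.987; AUC_ev,0→∞ = 99.815 + 1.987 = 101.802 mcg/mL·h
F = (AUC_ev/D_ev)/(AUC_iv/D_iv) = (101.802/500)/(66.017/200) = 0.203604/0.330085 = 0.6168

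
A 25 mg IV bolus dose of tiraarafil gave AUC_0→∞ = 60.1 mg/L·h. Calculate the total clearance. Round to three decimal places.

CL = 0.416 L/h

CL = Dose_iv / AUC_0→∞
   = 25 / 60.1 = 0.415973 L/h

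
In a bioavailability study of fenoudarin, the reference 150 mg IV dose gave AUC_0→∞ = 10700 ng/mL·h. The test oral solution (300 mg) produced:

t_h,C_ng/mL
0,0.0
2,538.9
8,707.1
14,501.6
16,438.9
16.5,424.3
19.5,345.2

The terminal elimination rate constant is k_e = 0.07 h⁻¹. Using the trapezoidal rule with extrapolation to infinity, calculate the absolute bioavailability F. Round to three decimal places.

F = 0.708

Trapezoidal AUC_0→19.5 (oral solution):
  [0→2]: (0.0+538.9)/2 × 2 = 538.9
  [2→8]: (538.9+707.1)/2 × 6 = 3738.0
  [8→14]: (707.1+501.6)/2 × 6 = 3626.1
  [14→16]: (501.6+438.9)/2 × 2 = 940.5
  [16→16.5]: (438.9+424.3)/2 × 0.5 = 215.8
  [16.5→19.5]: (424.3+345.2)/2 × 3 = 1154.25
  Sum = 10213.55 ng/mL·h
Tail: C_last/k_e = 345.2/0.07 = 4931.429
AUC_0→∞ (oral solution) = 10213.55 + 4931.429 = 15144.979 ng/mL·h
F = (AUC_ev/D_ev)/(AUC_iv/D_iv) = (15144.979/300)/(10700/150) = 50.4833/71.3333 = 0.7077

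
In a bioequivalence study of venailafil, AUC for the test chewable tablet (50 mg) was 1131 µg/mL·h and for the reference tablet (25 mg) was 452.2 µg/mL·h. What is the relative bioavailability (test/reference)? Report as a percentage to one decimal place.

F_rel = 125.1%

F_rel = (AUC_test/D_test) / (AUC_ref/D_ref)
      = (1131/50) / (452.2/25)
      = 22.62 / 18.088 = 1.2506 = 125.06%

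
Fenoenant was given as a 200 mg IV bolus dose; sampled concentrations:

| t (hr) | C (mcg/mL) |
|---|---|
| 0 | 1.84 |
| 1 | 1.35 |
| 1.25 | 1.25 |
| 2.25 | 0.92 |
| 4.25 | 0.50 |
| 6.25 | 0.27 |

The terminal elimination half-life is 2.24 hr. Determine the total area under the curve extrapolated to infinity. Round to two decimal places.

AUC = 6.07 mcg/mL·hr

Trapezoidal AUC_0→6.25:
  [0→1]: (1.84+1.35)/2 × 1 = 1.595
  [1→1.25]: (1.35+1.25)/2 × 0.25 = 0.325
  [1.25→2.25]: (1.25+0.92)/2 × 1 = 1.085
  [2.25→4.25]: (0.92+0.50)/2 × 2 = 1.42
  [4.25→6.25]: (0.50+0.27)/2 × 2 = 0.77
  Sum = 5.195 mcg/mL·hr
k_e = ln2 / t½ = 0.693147 / 2.24 = 0.3094 hr^-1
Extrapolated tail: C_last / k_e = 0.27 / 0.3094 = 0.873
AUC_0→∞ = 5.195 + 0.873 = 6.068 mcg/mL·hr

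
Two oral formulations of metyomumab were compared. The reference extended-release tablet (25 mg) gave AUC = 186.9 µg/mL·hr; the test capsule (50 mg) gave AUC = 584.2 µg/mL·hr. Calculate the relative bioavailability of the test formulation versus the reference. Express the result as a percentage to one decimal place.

F_rel = 156.3%

F_rel = (AUC_test/D_test) / (AUC_ref/D_ref)
      = (584.2/50) / (186.9/25)
      = 11.684 / 7.476 = 1.5629 = 156.29%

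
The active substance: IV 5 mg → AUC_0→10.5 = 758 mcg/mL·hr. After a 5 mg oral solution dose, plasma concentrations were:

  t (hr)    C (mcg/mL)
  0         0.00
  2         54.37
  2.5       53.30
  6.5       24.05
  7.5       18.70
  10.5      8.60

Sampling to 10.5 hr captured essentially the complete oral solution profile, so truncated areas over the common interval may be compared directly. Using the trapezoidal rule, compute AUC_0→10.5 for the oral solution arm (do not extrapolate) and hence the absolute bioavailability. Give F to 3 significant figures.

Trapezoidal AUC_0→10.5 (oral solution):
  [0→2]: (0.00+54.37)/2 × 2 = 54.37
  [2→2.5]: (54.37+53.30)/2 × 0.5 = 26.9175
  [2.5→6.5]: (53.30+24.05)/2 × 4 = 154.7
  [6.5→7.5]: (24.05+18.70)/2 × 1 = 21.375
  [7.5→10.5]: (18.70+8.60)/2 × 3 = 40.95
  Sum = 298.3125 mcg/mL·hr
F = (AUC_ev/D_ev)/(AUC_iv/D_iv) = (298.3125/5)/(758/5) = 59.6625/151.6 = 0.3936

F = 0.394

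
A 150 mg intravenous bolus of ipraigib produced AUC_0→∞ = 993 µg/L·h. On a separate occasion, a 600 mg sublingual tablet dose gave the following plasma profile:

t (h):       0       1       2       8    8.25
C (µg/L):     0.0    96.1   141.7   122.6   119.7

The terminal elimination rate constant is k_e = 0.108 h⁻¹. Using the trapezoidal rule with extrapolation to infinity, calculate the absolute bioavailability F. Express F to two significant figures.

F = 0.53

Trapezoidal AUC_0→8.25 (sublingual tablet):
  [0→1]: (0.0+96.1)/2 × 1 = 48.05
  [1→2]: (96.1+141.7)/2 × 1 = 118.9
  [2→8]: (141.7+122.6)/2 × 6 = 792.9
  [8→8.25]: (122.6+119.7)/2 × 0.25 = 30.2875
  Sum = 990.1375 µg/L·h
Tail: C_last/k_e = 119.7/0.108 = 1108.333
AUC_0→∞ (sublingual tablet) = 990.1375 + 1108.333 = 2098.4705 µg/L·h
F = (AUC_ev/D_ev)/(AUC_iv/D_iv) = (2098.4705/600)/(993/150) = 3.49745/6.62 = 0.5283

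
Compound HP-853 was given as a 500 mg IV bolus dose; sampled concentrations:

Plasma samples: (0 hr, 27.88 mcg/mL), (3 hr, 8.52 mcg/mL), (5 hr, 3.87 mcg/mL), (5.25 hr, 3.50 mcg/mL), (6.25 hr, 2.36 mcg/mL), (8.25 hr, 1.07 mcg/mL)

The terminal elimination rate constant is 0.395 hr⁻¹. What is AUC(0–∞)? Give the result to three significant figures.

AUC = 77.0 mcg/mL·hr

Trapezoidal AUC_0→8.25:
  [0→3]: (27.88+8.52)/2 × 3 = 54.6
  [3→5]: (8.52+3.87)/2 × 2 = 12.39
  [5→5.25]: (3.87+3.50)/2 × 0.25 = 0.92125
  [5.25→6.25]: (3.50+2.36)/2 × 1 = 2.93
  [6.25→8.25]: (2.36+1.07)/2 × 2 = 3.43
  Sum = 74.27125 mcg/mL·hr
Extrapolated tail: C_last / k_e = 1.07 / 0.395 = 2.709
AUC_0→∞ = 74.27125 + 2.709 = 76.98025 mcg/mL·hr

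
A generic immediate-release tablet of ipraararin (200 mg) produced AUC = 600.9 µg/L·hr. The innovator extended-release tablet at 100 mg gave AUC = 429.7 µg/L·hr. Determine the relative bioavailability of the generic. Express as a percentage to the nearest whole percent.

F_rel = (AUC_test/D_test) / (AUC_ref/D_ref)
      = (600.9/200) / (429.7/100)
      = 3.0045 / 4.297 = 0.6992 = 69.92%

F_rel = 70%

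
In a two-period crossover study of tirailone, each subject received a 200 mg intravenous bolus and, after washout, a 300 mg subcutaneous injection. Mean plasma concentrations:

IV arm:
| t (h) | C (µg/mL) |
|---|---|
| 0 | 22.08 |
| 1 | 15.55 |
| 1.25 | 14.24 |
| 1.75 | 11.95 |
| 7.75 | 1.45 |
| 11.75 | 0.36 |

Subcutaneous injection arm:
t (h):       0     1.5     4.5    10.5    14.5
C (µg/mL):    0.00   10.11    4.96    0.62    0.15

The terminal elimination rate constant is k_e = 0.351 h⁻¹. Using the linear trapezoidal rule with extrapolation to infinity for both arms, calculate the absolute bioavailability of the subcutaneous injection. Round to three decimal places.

Trapezoidal AUC_0→11.75 (IV):
  [0→1]: (22.08+15.55)/2 × 1 = 18.815
  [1→1.25]: (15.55+14.24)/2 × 0.25 = 3.72375
  [1.25→1.75]: (14.24+11.95)/2 × 0.5 = 6.5475
  [1.75→7.75]: (11.95+1.45)/2 × 6 = 40.2
  [7.75→11.75]: (1.45+0.36)/2 × 4 = 3.62
  Sum = 72.90625 µg/mL·h
IV tail: 0.36/0.351 = 1.026; AUC_iv,0→∞ = 72.90625 + 1.026 = 73.93225 µg/mL·h
Trapezoidal AUC_0→14.5 (subcutaneous injection):
  [0→1.5]: (0.00+10.11)/2 × 1.5 = 7.5825
  [1.5→4.5]: (10.11+4.96)/2 × 3 = 22.605
  [4.5→10.5]: (4.96+0.62)/2 × 6 = 16.74
  [10.5→14.5]: (0.62+0.15)/2 × 4 = 1.54
  Sum = 48.4675 µg/mL·h
subcutaneous injection tail: 0.15/0.351 = 0.427; AUC_ev,0→∞ = 48.4675 + 0.427 = 48.8945 µg/mL·h
F = (AUC_ev/D_ev)/(AUC_iv/D_iv) = (48.8945/300)/(73.93225/200) = 0.162982/0.36966125 = 0.4409

F = 0.441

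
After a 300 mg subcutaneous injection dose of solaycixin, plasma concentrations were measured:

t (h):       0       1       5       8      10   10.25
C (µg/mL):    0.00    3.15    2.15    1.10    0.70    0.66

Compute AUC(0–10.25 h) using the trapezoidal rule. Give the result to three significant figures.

AUC = 19.0 µg/mL·h

Trapezoidal AUC_0→10.25:
  [0→1]: (0.00+3.15)/2 × 1 = 1.575
  [1→5]: (3.15+2.15)/2 × 4 = 10.6
  [5→8]: (2.15+1.10)/2 × 3 = 4.875
  [8→10]: (1.10+0.70)/2 × 2 = 1.8
  [10→10.25]: (0.70+0.66)/2 × 0.25 = 0.17
  Sum = 19.02 µg/mL·h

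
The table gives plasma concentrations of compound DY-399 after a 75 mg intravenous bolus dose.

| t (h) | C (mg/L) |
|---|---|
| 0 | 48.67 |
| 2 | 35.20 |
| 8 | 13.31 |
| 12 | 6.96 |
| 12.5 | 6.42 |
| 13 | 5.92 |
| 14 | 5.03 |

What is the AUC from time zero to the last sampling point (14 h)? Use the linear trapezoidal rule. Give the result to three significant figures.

AUC = 282 mg/L·h

Trapezoidal AUC_0→14:
  [0→2]: (48.67+35.20)/2 × 2 = 83.87
  [2→8]: (35.20+13.31)/2 × 6 = 145.53
  [8→12]: (13.31+6.96)/2 × 4 = 40.54
  [12→12.5]: (6.96+6.42)/2 × 0.5 = 3.345
  [12.5→13]: (6.42+5.92)/2 × 0.5 = 3.085
  [13→14]: (5.92+5.03)/2 × 1 = 5.475
  Sum = 281.845 mg/L·h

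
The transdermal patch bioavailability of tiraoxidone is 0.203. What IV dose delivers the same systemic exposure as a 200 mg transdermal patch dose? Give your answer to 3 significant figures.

D_iv = 40.6 mg

Systemic exposure from an extravascular dose = F × D_ev, so the equivalent IV dose is F × D_ev.
D_iv = F × D_ev = 0.203 × 200 = 40.6 mg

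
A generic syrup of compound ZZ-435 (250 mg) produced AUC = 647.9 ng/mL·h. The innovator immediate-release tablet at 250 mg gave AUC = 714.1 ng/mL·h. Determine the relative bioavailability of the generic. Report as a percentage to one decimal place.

F_rel = (AUC_test/D_test) / (AUC_ref/D_ref)
      = (647.9/250) / (714.1/250)
      = 2.5916 / 2.8564 = 0.9073 = 90.73%

F_rel = 90.7%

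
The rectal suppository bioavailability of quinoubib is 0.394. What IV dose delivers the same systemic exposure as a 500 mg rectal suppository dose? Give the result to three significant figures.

D_iv = 197 mg

Systemic exposure from an extravascular dose = F × D_ev, so the equivalent IV dose is F × D_ev.
D_iv = F × D_ev = 0.394 × 500 = 197 mg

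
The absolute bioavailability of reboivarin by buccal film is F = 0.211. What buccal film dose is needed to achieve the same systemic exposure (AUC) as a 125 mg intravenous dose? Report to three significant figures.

For equal systemic exposure: F × D_ev = D_iv
D_ev = D_iv / F = 125 / 0.211 = 592.417 mg

D_buccal = 592 mg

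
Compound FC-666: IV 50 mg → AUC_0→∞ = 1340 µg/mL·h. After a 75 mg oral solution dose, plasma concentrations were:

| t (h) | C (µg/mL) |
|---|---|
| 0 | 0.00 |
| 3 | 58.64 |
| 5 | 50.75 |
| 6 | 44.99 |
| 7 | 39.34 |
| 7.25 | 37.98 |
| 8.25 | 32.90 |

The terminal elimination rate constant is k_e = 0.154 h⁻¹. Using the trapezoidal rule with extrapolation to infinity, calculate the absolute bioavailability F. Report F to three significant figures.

F = 0.272

Trapezoidal AUC_0→8.25 (oral solution):
  [0→3]: (0.00+58.64)/2 × 3 = 87.96
  [3→5]: (58.64+50.75)/2 × 2 = 109.39
  [5→6]: (50.75+44.99)/2 × 1 = 47.87
  [6→7]: (44.99+39.34)/2 × 1 = 42.165
  [7→7.25]: (39.34+37.98)/2 × 0.25 = 9.665
  [7.25→8.25]: (37.98+32.90)/2 × 1 = 35.44
  Sum = 332.49 µg/mL·h
Tail: C_last/k_e = 32.90/0.154 = 213.636
AUC_0→∞ (oral solution) = 332.49 + 213.636 = 546.126 µg/mL·h
F = (AUC_ev/D_ev)/(AUC_iv/D_iv) = (546.126/75)/(1340/50) = 7.28168/26.8 = 0.2717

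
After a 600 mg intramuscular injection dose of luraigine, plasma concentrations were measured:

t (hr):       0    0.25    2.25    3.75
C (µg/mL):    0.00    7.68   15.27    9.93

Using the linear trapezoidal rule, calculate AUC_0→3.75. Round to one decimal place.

Trapezoidal AUC_0→3.75:
  [0→0.25]: (0.00+7.68)/2 × 0.25 = 0.96
  [0.25→2.25]: (7.68+15.27)/2 × 2 = 22.95
  [2.25→3.75]: (15.27+9.93)/2 × 1.5 = 18.9
  Sum = 42.81 µg/mL·hr

AUC = 42.8 µg/mL·hr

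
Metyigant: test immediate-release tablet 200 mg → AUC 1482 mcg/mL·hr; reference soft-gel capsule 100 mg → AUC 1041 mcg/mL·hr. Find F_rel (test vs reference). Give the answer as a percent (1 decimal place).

F_rel = 71.2%

F_rel = (AUC_test/D_test) / (AUC_ref/D_ref)
      = (1482/200) / (1041/100)
      = 7.41 / 10.41 = 0.7118 = 71.18%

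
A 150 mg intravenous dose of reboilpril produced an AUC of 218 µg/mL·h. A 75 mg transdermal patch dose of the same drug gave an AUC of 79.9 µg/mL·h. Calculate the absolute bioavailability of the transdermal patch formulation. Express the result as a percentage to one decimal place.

F = 73.3%

F = (AUC_ev / D_ev) / (AUC_iv / D_iv)
  = (79.9/75) / (218/150)
  = 1.06533 / 1.45333 = 0.7330
  = 73.30%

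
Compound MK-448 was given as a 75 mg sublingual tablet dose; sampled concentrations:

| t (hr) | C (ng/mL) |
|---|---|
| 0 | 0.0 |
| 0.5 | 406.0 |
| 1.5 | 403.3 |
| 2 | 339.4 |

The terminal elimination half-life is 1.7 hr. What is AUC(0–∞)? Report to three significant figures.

Trapezoidal AUC_0→2:
  [0→0.5]: (0.0+406.0)/2 × 0.5 = 101.5
  [0.5→1.5]: (406.0+403.3)/2 × 1 = 404.65
  [1.5→2]: (403.3+339.4)/2 × 0.5 = 185.675
  Sum = 691.825 ng/mL·hr
k_e = ln2 / t½ = 0.693147 / 1.7 = 0.4077 hr^-1
Extrapolated tail: C_last / k_e = 339.4 / 0.4077 = 832.475
AUC_0→∞ = 691.825 + 832.475 = 1524.3 ng/mL·hr

AUC = 1520 ng/mL·hr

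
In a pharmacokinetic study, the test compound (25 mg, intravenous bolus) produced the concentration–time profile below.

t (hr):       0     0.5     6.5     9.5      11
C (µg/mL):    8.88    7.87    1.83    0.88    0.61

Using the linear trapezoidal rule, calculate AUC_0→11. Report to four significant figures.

AUC = 38.47 µg/mL·hr

Trapezoidal AUC_0→11:
  [0→0.5]: (8.88+7.87)/2 × 0.5 = 4.1875
  [0.5→6.5]: (7.87+1.83)/2 × 6 = 29.1
  [6.5→9.5]: (1.83+0.88)/2 × 3 = 4.065
  [9.5→11]: (0.88+0.61)/2 × 1.5 = 1.1175
  Sum = 38.47 µg/mL·hr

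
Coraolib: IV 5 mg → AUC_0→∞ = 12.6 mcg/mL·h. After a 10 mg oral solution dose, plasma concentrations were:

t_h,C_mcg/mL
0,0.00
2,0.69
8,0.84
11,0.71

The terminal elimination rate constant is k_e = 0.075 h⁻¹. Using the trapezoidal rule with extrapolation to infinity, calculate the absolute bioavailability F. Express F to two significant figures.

F = 0.68

Trapezoidal AUC_0→11 (oral solution):
  [0→2]: (0.00+0.69)/2 × 2 = 0.69
  [2→8]: (0.69+0.84)/2 × 6 = 4.59
  [8→11]: (0.84+0.71)/2 × 3 = 2.325
  Sum = 7.605 mcg/mL·h
Tail: C_last/k_e = 0.71/0.075 = 9.467
AUC_0→∞ (oral solution) = 7.605 + 9.467 = 17.072 mcg/mL·h
F = (AUC_ev/D_ev)/(AUC_iv/D_iv) = (17.072/10)/(12.6/5) = 1.7072/2.52 = 0.6775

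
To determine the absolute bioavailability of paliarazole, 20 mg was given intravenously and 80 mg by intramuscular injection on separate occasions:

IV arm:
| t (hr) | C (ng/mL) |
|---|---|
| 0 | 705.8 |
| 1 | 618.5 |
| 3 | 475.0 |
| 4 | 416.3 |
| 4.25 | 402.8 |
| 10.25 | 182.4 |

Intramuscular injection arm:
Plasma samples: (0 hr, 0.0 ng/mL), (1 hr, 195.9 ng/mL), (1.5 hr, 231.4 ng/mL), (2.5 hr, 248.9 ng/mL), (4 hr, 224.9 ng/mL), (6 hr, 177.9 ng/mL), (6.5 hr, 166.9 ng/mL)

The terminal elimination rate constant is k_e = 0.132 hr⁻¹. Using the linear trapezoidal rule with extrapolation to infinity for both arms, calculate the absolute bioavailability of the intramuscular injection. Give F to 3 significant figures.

Trapezoidal AUC_0→10.25 (IV):
  [0→1]: (705.8+618.5)/2 × 1 = 662.15
  [1→3]: (618.5+475.0)/2 × 2 = 1093.5
  [3→4]: (475.0+416.3)/2 × 1 = 445.65
  [4→4.25]: (416.3+402.8)/2 × 0.25 = 102.3875
  [4.25→10.25]: (402.8+182.4)/2 × 6 = 1755.6
  Sum = 4059.2875 ng/mL·hr
IV tail: 182.4/0.132 = 1381.818; AUC_iv,0→∞ = 4059.2875 + 1381.818 = 5441.1055 ng/mL·hr
Trapezoidal AUC_0→6.5 (intramuscular injection):
  [0→1]: (0.0+195.9)/2 × 1 = 97.95
  [1→1.5]: (195.9+231.4)/2 × 0.5 = 106.825
  [1.5→2.5]: (231.4+248.9)/2 × 1 = 240.15
  [2.5→4]: (248.9+224.9)/2 × 1.5 = 355.35
  [4→6]: (224.9+177.9)/2 × 2 = 402.8
  [6→6.5]: (177.9+166.9)/2 × 0.5 = 86.2
  Sum = 1289.275 ng/mL·hr
intramuscular injection tail: 166.9/0.132 = 1264.394; AUC_ev,0→∞ = 1289.275 + 1264.394 = 2553.669 ng/mL·hr
F = (AUC_ev/D_ev)/(AUC_iv/D_iv) = (2553.669/80)/(5441.1055/20) = 31.9209/272.055 = 0.1173

F = 0.117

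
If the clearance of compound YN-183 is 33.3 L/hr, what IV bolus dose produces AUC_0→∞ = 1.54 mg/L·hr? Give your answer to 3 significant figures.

Dose = 51.3 mg

Dose_iv = CL × AUC_0→∞
     = 33.3 × 1.54 = 51.282 mg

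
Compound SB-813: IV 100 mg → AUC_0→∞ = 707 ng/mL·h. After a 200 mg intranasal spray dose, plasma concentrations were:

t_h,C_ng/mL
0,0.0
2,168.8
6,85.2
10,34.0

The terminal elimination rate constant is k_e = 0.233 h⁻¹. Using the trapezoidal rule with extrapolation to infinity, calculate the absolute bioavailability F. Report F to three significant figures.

F = 0.750

Trapezoidal AUC_0→10 (intranasal spray):
  [0→2]: (0.0+168.8)/2 × 2 = 168.8
  [2→6]: (168.8+85.2)/2 × 4 = 508.0
  [6→10]: (85.2+34.0)/2 × 4 = 238.4
  Sum = 915.2 ng/mL·h
Tail: C_last/k_e = 34.0/0.233 = 145.923
AUC_0→∞ (intranasal spray) = 915.2 + 145.923 = 1061.123 ng/mL·h
F = (AUC_ev/D_ev)/(AUC_iv/D_iv) = (1061.123/200)/(707/100) = 5.305615/7.07 = 0.7504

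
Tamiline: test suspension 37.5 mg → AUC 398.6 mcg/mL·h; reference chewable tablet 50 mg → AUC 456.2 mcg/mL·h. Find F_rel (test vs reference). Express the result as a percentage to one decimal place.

F_rel = 116.5%

F_rel = (AUC_test/D_test) / (AUC_ref/D_ref)
      = (398.6/37.5) / (456.2/50)
      = 10.6293 / 9.124 = 1.1650 = 116.50%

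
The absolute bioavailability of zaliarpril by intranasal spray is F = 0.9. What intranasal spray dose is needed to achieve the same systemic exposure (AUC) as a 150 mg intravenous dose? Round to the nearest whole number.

For equal systemic exposure: F × D_ev = D_iv
D_ev = D_iv / F = 150 / 0.9 = 166.667 mg

D_intranasal = 167 mg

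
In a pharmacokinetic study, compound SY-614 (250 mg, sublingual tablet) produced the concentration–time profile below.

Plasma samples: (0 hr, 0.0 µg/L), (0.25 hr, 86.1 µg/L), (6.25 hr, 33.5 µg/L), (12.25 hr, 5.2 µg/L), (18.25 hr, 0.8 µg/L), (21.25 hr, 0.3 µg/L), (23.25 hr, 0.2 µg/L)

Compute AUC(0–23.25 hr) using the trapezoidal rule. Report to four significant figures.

AUC = 505.8 µg/L·hr

Trapezoidal AUC_0→23.25:
  [0→0.25]: (0.0+86.1)/2 × 0.25 = 10.7625
  [0.25→6.25]: (86.1+33.5)/2 × 6 = 358.8
  [6.25→12.25]: (33.5+5.2)/2 × 6 = 116.1
  [12.25→18.25]: (5.2+0.8)/2 × 6 = 18.0
  [18.25→21.25]: (0.8+0.3)/2 × 3 = 1.65
  [21.25→23.25]: (0.3+0.2)/2 × 2 = 0.5
  Sum = 505.8125 µg/L·hr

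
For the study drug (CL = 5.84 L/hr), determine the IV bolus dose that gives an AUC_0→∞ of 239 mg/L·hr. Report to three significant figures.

Dose_iv = CL × AUC_0→∞
     = 5.84 × 239 = 1395.76 mg

Dose = 1400 mg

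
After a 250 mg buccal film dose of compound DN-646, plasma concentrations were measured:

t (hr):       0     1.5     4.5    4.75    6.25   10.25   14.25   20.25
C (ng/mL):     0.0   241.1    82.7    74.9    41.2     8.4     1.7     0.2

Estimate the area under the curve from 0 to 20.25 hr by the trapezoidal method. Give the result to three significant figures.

AUC = 898 ng/mL·hr

Trapezoidal AUC_0→20.25:
  [0→1.5]: (0.0+241.1)/2 × 1.5 = 180.825
  [1.5→4.5]: (241.1+82.7)/2 × 3 = 485.7
  [4.5→4.75]: (82.7+74.9)/2 × 0.25 = 19.7
  [4.75→6.25]: (74.9+41.2)/2 × 1.5 = 87.075
  [6.25→10.25]: (41.2+8.4)/2 × 4 = 99.2
  [10.25→14.25]: (8.4+1.7)/2 × 4 = 20.2
  [14.25→20.25]: (1.7+0.2)/2 × 6 = 5.7
  Sum = 898.4 ng/mL·hr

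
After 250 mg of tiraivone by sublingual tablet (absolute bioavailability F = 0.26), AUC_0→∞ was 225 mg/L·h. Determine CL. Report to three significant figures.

CL = F × Dose / AUC_0→∞
   = 0.26 × 250 / 225 = 0.288889 L/h

CL = 0.289 L/h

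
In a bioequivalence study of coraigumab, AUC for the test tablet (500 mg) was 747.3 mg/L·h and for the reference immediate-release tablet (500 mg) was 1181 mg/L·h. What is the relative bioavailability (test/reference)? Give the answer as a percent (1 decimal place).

F_rel = 63.3%

F_rel = (AUC_test/D_test) / (AUC_ref/D_ref)
      = (747.3/500) / (1181/500)
      = 1.4946 / 2.362 = 0.6328 = 63.28%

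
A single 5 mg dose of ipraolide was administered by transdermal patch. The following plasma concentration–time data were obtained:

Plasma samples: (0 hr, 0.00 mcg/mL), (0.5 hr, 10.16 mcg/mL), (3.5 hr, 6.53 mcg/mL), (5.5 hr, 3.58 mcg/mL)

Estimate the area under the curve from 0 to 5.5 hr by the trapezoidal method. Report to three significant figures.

AUC = 37.7 mcg/mL·hr

Trapezoidal AUC_0→5.5:
  [0→0.5]: (0.00+10.16)/2 × 0.5 = 2.54
  [0.5→3.5]: (10.16+6.53)/2 × 3 = 25.035
  [3.5→5.5]: (6.53+3.58)/2 × 2 = 10.11
  Sum = 37.685 mcg/mL·hr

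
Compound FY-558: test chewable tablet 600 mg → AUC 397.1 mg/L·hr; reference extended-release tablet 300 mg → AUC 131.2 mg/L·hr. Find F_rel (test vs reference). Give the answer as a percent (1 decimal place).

F_rel = (AUC_test/D_test) / (AUC_ref/D_ref)
      = (397.1/600) / (131.2/300)
      = 0.661833 / 0.437333 = 1.5133 = 151.33%

F_rel = 151.3%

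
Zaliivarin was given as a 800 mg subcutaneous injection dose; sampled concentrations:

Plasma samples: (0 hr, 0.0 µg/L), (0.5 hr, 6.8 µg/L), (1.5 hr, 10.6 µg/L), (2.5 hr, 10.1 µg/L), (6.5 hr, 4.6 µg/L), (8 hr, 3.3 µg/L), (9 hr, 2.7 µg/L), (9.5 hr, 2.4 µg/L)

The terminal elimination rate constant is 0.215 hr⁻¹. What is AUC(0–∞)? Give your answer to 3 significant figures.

Trapezoidal AUC_0→9.5:
  [0→0.5]: (0.0+6.8)/2 × 0.5 = 1.7
  [0.5→1.5]: (6.8+10.6)/2 × 1 = 8.7
  [1.5→2.5]: (10.6+10.1)/2 × 1 = 10.35
  [2.5→6.5]: (10.1+4.6)/2 × 4 = 29.4
  [6.5→8]: (4.6+3.3)/2 × 1.5 = 5.925
  [8→9]: (3.3+2.7)/2 × 1 = 3.0
  [9→9.5]: (2.7+2.4)/2 × 0.5 = 1.275
  Sum = 60.35 µg/L·hr
Extrapolated tail: C_last / k_e = 2.4 / 0.215 = 11.163
AUC_0→∞ = 60.35 + 11.163 = 71.513 µg/L·hr

AUC = 71.5 µg/L·hr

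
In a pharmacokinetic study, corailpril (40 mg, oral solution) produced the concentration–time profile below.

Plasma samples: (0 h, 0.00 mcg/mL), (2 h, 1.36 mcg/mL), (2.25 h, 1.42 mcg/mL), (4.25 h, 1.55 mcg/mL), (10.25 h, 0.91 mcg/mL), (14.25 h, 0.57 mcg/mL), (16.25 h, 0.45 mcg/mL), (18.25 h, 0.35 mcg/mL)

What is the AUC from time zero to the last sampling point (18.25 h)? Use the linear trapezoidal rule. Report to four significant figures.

Trapezoidal AUC_0→18.25:
  [0→2]: (0.00+1.36)/2 × 2 = 1.36
  [2→2.25]: (1.36+1.42)/2 × 0.25 = 0.3475
  [2.25→4.25]: (1.42+1.55)/2 × 2 = 2.97
  [4.25→10.25]: (1.55+0.91)/2 × 6 = 7.38
  [10.25→14.25]: (0.91+0.57)/2 × 4 = 2.96
  [14.25→16.25]: (0.57+0.45)/2 × 2 = 1.02
  [16.25→18.25]: (0.45+0.35)/2 × 2 = 0.8
  Sum = 16.8375 mcg/mL·h

AUC = 16.84 mcg/mL·h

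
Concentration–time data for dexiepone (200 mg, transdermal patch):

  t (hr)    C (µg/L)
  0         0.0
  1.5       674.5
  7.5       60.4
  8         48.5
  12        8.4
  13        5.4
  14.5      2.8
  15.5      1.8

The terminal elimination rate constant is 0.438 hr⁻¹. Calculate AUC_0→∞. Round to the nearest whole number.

Trapezoidal AUC_0→15.5:
  [0→1.5]: (0.0+674.5)/2 × 1.5 = 505.875
  [1.5→7.5]: (674.5+60.4)/2 × 6 = 2204.7
  [7.5→8]: (60.4+48.5)/2 × 0.5 = 27.225
  [8→12]: (48.5+8.4)/2 × 4 = 113.8
  [12→13]: (8.4+5.4)/2 × 1 = 6.9
  [13→14.5]: (5.4+2.8)/2 × 1.5 = 6.15
  [14.5→15.5]: (2.8+1.8)/2 × 1 = 2.3
  Sum = 2866.95 µg/L·hr
Extrapolated tail: C_last / k_e = 1.8 / 0.438 = 4.110
AUC_0→∞ = 2866.95 + 4.110 = 2871.06 µg/L·hr

AUC = 2871 µg/L·hr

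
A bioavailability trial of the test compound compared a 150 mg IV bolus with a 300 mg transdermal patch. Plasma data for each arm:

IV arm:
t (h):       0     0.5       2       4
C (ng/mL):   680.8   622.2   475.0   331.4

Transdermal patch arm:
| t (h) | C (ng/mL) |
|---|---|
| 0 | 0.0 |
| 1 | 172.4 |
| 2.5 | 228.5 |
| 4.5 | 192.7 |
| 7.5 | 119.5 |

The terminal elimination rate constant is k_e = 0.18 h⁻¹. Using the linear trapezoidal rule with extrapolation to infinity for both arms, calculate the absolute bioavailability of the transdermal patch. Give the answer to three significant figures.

Trapezoidal AUC_0→4 (IV):
  [0→0.5]: (680.8+622.2)/2 × 0.5 = 325.75
  [0.5→2]: (622.2+475.0)/2 × 1.5 = 822.9
  [2→4]: (475.0+331.4)/2 × 2 = 806.4
  Sum = 1955.05 ng/mL·h
IV tail: 331.4/0.18 = 1841.111; AUC_iv,0→∞ = 1955.05 + 1841.111 = 3796.161 ng/mL·h
Trapezoidal AUC_0→7.5 (transdermal patch):
  [0→1]: (0.0+172.4)/2 × 1 = 86.2
  [1→2.5]: (172.4+228.5)/2 × 1.5 = 300.675
  [2.5→4.5]: (228.5+192.7)/2 × 2 = 421.2
  [4.5→7.5]: (192.7+119.5)/2 × 3 = 468.3
  Sum = 1276.375 ng/mL·h
transdermal patch tail: 119.5/0.18 = 663.889; AUC_ev,0→∞ = 1276.375 + 663.889 = 1940.264 ng/mL·h
F = (AUC_ev/D_ev)/(AUC_iv/D_iv) = (1940.264/300)/(3796.161/150) = 6.46755/25.30774 = 0.2556

F = 0.256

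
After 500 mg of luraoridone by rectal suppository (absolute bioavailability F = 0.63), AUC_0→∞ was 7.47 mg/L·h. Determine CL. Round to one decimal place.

CL = 42.2 L/h

CL = F × Dose / AUC_0→∞
   = 0.63 × 500 / 7.47 = 42.1687 L/h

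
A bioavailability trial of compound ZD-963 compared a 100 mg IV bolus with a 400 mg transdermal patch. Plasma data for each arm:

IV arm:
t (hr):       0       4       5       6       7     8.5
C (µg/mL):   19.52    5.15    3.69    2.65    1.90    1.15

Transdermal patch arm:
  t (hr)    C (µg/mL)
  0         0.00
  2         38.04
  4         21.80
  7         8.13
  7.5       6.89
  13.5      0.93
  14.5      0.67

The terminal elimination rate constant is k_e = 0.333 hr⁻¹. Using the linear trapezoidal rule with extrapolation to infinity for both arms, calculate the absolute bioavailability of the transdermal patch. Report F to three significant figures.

Trapezoidal AUC_0→8.5 (IV):
  [0→4]: (19.52+5.15)/2 × 4 = 49.34
  [4→5]: (5.15+3.69)/2 × 1 = 4.42
  [5→6]: (3.69+2.65)/2 × 1 = 3.17
  [6→7]: (2.65+1.90)/2 × 1 = 2.275
  [7→8.5]: (1.90+1.15)/2 × 1.5 = 2.2875
  Sum = 61.4925 µg/mL·hr
IV tail: 1.15/0.333 = 3.453; AUC_iv,0→∞ = 61.4925 + 3.453 = 64.9455 µg/mL·hr
Trapezoidal AUC_0→14.5 (transdermal patch):
  [0→2]: (0.00+38.04)/2 × 2 = 38.04
  [2→4]: (38.04+21.80)/2 × 2 = 59.84
  [4→7]: (21.80+8.13)/2 × 3 = 44.895
  [7→7.5]: (8.13+6.89)/2 × 0.5 = 3.755
  [7.5→13.5]: (6.89+0.93)/2 × 6 = 23.46
  [13.5→14.5]: (0.93+0.67)/2 × 1 = 0.8
  Sum = 170.79 µg/mL·hr
transdermal patch tail: 0.67/0.333 = 2.012; AUC_ev,0→∞ = 170.79 + 2.012 = 172.802 µg/mL·hr
F = (AUC_ev/D_ev)/(AUC_iv/D_iv) = (172.802/400)/(64.9455/100) = 0.432005/0.649455 = 0.6652

F = 0.665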